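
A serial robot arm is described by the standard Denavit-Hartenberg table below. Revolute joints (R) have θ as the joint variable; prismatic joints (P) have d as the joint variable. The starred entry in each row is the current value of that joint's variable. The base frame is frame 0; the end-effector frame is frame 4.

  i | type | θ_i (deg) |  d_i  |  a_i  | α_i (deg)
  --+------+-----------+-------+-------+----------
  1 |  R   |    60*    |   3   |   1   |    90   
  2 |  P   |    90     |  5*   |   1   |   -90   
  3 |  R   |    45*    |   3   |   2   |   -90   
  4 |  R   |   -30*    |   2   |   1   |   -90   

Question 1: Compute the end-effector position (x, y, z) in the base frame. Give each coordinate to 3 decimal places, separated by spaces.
after link 1: o_1 = (0.5000, 0.8660, 3.0000)
after link 2: o_2 = (4.8301, -1.6340, 4.0000)
after link 3: o_3 = (2.1054, -3.5249, 5.4142)
after link 4: o_4 = (0.1003, -2.9447, 4.6124)

0.100 -2.945 4.612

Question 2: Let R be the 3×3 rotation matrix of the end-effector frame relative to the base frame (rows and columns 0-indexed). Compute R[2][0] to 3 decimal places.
0.612

End-effector x-axis (col 0 of R) = (-0.7803,-0.1268,0.6124)
R[2][0] = 0.6124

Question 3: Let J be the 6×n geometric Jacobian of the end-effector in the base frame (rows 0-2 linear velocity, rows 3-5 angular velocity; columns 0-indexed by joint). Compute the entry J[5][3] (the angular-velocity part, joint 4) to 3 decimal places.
axis z_3 = (-0.6124,0.3536,-0.7071); lever o_n−o_3 = (-2.0051,0.5803,-0.8018)
cross product → J_v[:, 3] = (0.1268,0.9268,0.3536)
J_ω[:, 3] = z_3
entry J[5][3] = -0.7071

-0.707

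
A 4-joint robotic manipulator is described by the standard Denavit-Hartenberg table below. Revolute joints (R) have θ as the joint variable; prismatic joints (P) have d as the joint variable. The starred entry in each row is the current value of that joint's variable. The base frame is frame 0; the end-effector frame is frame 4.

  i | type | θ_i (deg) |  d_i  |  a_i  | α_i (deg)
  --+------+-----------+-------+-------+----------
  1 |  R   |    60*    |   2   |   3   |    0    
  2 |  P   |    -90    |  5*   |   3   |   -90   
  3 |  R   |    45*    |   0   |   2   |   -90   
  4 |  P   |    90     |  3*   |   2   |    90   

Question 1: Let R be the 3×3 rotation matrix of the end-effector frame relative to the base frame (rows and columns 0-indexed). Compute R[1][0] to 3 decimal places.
-0.866

End-effector x-axis (col 0 of R) = (-0.5000,-0.8660,-0.0000)
R[1][0] = -0.8660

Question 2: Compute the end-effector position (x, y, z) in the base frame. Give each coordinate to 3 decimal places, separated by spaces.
2.486 -0.280 3.464

after link 1: o_1 = (1.5000, 2.5981, 2.0000)
after link 2: o_2 = (4.0981, 1.0981, 7.0000)
after link 3: o_3 = (5.3228, 0.3910, 5.5858)
after link 4: o_4 = (2.4857, -0.2804, 3.4645)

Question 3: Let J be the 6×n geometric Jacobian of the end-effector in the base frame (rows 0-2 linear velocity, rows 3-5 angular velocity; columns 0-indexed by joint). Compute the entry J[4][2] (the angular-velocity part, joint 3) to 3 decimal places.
0.866

axis z_2 = (0.5000,0.8660,0.0000); lever o_n−o_2 = (-1.6124,-1.3785,-3.5355)
cross product → J_v[:, 2] = (-3.0619,1.7678,0.7071)
J_ω[:, 2] = z_2
entry J[4][2] = 0.8660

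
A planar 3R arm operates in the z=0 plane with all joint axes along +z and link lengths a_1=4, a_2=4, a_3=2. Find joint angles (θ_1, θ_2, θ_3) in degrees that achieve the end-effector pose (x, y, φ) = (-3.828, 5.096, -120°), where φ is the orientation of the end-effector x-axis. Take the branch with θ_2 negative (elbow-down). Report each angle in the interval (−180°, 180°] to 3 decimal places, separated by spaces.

wrist centre = target − a_3·(cos φ, sin φ) = (-2.8280, 6.8281)
cos θ_2 = (54.6199−4²−4²)/(2·4·4) = 0.7069; θ_2 = -45.0191° (elbow-down)
β = atan2(6.8281,-2.8280) = 112.4981°; ψ = atan2(-2.8294,6.8275) = -22.5096°
θ_1 = β − ψ = 135.0076°
θ_3 = φ − θ_1 − θ_2 = 150.0115° (wrapped to (-180°,180°])

135.008 -45.019 150.012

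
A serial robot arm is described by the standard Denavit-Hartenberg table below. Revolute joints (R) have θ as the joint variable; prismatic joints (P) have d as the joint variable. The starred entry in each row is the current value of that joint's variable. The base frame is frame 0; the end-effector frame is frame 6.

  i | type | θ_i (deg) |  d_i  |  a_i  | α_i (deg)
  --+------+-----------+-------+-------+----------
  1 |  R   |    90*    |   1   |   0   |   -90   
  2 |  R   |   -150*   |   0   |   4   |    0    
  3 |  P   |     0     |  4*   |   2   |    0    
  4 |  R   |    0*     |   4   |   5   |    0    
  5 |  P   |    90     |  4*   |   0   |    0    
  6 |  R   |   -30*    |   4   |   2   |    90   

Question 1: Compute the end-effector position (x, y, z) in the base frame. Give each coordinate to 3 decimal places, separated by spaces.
-16.000 -9.526 8.500

after link 1: o_1 = (0.0000, 0.0000, 1.0000)
after link 2: o_2 = (-0.0000, -3.4641, 3.0000)
after link 3: o_3 = (-4.0000, -5.1962, 4.0000)
after link 4: o_4 = (-8.0000, -9.5263, 6.5000)
after link 5: o_5 = (-12.0000, -9.5263, 6.5000)
after link 6: o_6 = (-16.0000, -9.5263, 8.5000)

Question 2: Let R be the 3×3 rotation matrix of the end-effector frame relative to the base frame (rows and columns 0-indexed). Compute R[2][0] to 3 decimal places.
End-effector x-axis (col 0 of R) = (0.0000,-0.0000,1.0000)
R[2][0] = 1.0000

1.000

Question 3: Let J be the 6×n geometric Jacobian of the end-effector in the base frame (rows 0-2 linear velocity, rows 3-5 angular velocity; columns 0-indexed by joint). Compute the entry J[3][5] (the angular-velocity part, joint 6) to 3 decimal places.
axis z_5 = (-1.0000,0.0000,0.0000); lever o_n−o_5 = (-4.0000,0.0000,2.0000)
cross product → J_v[:, 5] = (0.0000,2.0000,0.0000)
J_ω[:, 5] = z_5
entry J[3][5] = -1.0000

-1.000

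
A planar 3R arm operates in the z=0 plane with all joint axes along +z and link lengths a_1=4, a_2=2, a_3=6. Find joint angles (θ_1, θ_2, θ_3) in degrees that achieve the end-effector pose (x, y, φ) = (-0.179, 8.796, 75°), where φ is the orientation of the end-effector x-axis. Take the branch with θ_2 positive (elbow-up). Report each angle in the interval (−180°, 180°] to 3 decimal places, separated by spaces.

wrist centre = target − a_3·(cos φ, sin φ) = (-1.7319, 3.0004)
cos θ_2 = (12.0022−4²−2²)/(2·4·2) = -0.4999; θ_2 = 119.9909° (elbow-up)
β = atan2(3.0004,-1.7319) = 119.9944°; ψ = atan2(1.7322,3.0003) = 30.0000°
θ_1 = β − ψ = 89.9944°
θ_3 = φ − θ_1 − θ_2 = -134.9853° (wrapped to (-180°,180°])

89.994 119.991 -134.985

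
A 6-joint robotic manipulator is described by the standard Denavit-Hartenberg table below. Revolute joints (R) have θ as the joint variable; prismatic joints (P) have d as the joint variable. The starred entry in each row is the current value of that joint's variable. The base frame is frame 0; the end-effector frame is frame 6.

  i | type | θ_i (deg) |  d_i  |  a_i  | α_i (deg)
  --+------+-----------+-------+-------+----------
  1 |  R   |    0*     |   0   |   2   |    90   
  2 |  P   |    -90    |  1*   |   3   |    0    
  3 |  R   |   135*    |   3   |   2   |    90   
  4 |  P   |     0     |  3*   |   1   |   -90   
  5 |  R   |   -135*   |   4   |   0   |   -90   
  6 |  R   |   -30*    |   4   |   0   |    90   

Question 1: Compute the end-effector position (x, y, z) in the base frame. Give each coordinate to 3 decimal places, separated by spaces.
10.243 -8.000 -3.000

after link 1: o_1 = (2.0000, 0.0000, 0.0000)
after link 2: o_2 = (2.0000, -1.0000, -3.0000)
after link 3: o_3 = (3.4142, -4.0000, -1.5858)
after link 4: o_4 = (6.2426, -4.0000, -3.0000)
after link 5: o_5 = (6.2426, -8.0000, -3.0000)
after link 6: o_6 = (10.2426, -8.0000, -3.0000)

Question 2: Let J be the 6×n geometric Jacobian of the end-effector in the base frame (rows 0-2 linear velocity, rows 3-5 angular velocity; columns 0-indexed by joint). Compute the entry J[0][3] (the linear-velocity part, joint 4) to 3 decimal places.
0.707

prismatic axis z_3 = (0.7071,-0.0000,-0.7071)
J_v[:, 3] = z_3; J_ω[:, 3] = (0,0,0)
entry J[0][3] = 0.7071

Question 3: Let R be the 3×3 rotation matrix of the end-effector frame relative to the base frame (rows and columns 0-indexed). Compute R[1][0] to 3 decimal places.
-0.500

End-effector x-axis (col 0 of R) = (-0.0000,-0.5000,-0.8660)
R[1][0] = -0.5000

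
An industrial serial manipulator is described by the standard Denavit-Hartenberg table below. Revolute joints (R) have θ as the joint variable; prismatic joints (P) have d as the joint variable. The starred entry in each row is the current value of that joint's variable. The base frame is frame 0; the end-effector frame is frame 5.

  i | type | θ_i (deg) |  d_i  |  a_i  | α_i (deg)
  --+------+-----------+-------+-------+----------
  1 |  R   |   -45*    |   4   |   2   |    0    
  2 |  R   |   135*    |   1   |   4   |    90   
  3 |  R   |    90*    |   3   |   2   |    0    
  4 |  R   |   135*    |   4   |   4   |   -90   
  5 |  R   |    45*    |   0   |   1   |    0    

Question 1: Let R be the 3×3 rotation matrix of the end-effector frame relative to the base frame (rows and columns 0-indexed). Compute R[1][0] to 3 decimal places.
End-effector x-axis (col 0 of R) = (-0.7071,-0.5000,-0.5000)
R[1][0] = -0.5000

-0.500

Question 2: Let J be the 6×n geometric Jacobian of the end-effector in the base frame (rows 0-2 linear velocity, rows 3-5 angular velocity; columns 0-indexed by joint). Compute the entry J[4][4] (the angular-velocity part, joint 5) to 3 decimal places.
0.707

axis z_4 = (0.0000,0.7071,-0.7071); lever o_n−o_4 = (-0.7071,-0.5000,-0.5000)
cross product → J_v[:, 4] = (-0.7071,0.5000,0.5000)
J_ω[:, 4] = z_4
entry J[4][4] = 0.7071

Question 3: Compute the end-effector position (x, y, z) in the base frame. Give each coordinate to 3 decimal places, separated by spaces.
7.707 -0.743 3.672

after link 1: o_1 = (1.4142, -1.4142, 4.0000)
after link 2: o_2 = (1.4142, 2.5858, 5.0000)
after link 3: o_3 = (4.4142, 2.5858, 7.0000)
after link 4: o_4 = (8.4142, -0.2426, 4.1716)
after link 5: o_5 = (7.7071, -0.7426, 3.6716)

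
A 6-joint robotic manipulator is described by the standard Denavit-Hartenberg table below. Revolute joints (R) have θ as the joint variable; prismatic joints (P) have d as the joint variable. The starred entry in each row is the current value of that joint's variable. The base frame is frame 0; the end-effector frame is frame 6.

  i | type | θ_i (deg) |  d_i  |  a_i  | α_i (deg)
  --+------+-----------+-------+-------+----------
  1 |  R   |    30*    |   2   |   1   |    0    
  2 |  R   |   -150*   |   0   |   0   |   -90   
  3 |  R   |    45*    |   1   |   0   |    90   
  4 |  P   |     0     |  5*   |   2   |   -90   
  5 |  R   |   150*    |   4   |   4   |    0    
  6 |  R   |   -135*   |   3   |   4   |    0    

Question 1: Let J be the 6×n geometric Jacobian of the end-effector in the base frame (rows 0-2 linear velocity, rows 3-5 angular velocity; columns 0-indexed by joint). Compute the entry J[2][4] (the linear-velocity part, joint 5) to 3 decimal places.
1.864

axis z_4 = (0.8660,-0.5000,0.0000); lever o_n−o_4 = (6.9940,-1.8860,-2.4288)
cross product → J_v[:, 4] = (1.2144,2.1034,1.8637)
J_ω[:, 4] = z_4
entry J[2][4] = 1.8637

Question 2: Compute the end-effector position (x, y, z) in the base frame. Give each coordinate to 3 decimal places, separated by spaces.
6.251 -6.173 1.692

after link 1: o_1 = (0.8660, 0.5000, 2.0000)
after link 2: o_2 = (0.8660, 0.5000, 2.0000)
after link 3: o_3 = (1.7321, -0.0000, 2.0000)
after link 4: o_4 = (-0.7428, -4.2866, 4.1213)
after link 5: o_5 = (4.6531, -2.9405, 5.1566)
after link 6: o_6 = (6.2512, -6.1726, 1.6925)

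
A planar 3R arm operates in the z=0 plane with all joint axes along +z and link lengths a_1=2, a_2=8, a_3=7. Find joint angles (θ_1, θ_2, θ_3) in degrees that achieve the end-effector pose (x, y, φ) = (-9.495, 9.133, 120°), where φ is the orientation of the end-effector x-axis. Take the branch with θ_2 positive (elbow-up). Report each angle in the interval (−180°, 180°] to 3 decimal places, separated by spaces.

wrist centre = target − a_3·(cos φ, sin φ) = (-5.9950, 3.0708)
cos θ_2 = (45.3700−2²−8²)/(2·2·8) = -0.7072; θ_2 = 135.0066° (elbow-up)
β = atan2(3.0708,-5.9950) = 152.8771°; ψ = atan2(5.6562,-3.6575) = 122.8882°
θ_1 = β − ψ = 29.9889°
θ_3 = φ − θ_1 − θ_2 = -44.9955° (wrapped to (-180°,180°])

29.989 135.007 -44.996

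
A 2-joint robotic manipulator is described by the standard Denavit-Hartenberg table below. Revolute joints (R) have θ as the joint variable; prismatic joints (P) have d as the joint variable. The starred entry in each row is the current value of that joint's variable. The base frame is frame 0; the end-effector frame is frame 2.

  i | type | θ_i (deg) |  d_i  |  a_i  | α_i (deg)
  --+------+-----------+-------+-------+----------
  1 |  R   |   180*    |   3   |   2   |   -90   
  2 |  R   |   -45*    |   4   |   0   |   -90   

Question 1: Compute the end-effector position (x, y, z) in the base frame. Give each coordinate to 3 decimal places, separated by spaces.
after link 1: o_1 = (-2.0000, 0.0000, 3.0000)
after link 2: o_2 = (-2.0000, -4.0000, 3.0000)

-2.000 -4.000 3.000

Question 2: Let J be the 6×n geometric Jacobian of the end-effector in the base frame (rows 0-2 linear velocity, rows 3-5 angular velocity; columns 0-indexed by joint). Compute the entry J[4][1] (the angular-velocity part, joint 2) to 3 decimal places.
axis z_1 = (-0.0000,-1.0000,0.0000); lever o_n−o_1 = (-0.0000,-4.0000,0.0000)
cross product → J_v[:, 1] = (-0.0000,0.0000,0.0000)
J_ω[:, 1] = z_1
entry J[4][1] = -1.0000

-1.000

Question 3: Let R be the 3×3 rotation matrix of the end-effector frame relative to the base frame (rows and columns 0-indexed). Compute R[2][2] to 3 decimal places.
-0.707

End-effector z-axis (col 2 of R) = (-0.7071,-0.0000,-0.7071)
R[2][2] = -0.7071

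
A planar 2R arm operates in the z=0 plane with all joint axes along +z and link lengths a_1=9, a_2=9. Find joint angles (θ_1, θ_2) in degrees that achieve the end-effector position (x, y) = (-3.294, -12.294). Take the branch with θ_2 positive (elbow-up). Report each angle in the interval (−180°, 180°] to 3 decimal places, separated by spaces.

-150.001 90.003

cos θ_2 = (161.9929−9²−9²)/(2·9·9) = -0.0000; θ_2 = 90.0025° (elbow-up)
β = atan2(-12.2940,-3.2940) = -104.9993°; ψ = atan2(9.0000,8.9996) = 45.0013°
θ_1 = β − ψ = -150.0005°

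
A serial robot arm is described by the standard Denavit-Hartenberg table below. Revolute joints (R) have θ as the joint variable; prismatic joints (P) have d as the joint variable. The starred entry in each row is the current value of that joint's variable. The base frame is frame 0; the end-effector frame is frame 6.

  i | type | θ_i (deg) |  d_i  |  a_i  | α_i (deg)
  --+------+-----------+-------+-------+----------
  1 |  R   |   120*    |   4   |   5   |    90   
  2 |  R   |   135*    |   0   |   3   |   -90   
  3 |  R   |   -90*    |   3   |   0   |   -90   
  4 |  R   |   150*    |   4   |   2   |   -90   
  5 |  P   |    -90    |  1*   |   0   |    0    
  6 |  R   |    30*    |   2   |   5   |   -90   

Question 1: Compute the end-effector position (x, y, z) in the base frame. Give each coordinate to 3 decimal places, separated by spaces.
after link 1: o_1 = (-2.5000, 4.3301, 4.0000)
after link 2: o_2 = (-1.4393, 2.4930, 6.1213)
after link 3: o_3 = (-0.3787, 0.6559, 4.0000)
after link 4: o_4 = (-0.8180, -2.0473, 7.5355)
after link 5: o_5 = (-0.9448, -2.8276, 6.9232)
after link 6: o_6 = (-1.9845, -7.3570, 9.6442)

-1.985 -7.357 9.644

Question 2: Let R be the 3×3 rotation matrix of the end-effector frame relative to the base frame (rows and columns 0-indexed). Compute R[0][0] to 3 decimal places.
End-effector x-axis (col 0 of R) = (-0.1572,-0.5937,0.7891)
R[0][0] = -0.1572

-0.157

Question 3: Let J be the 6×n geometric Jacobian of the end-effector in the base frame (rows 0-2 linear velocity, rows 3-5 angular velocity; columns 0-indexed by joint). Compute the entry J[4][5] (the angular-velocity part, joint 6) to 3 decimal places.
-0.780

axis z_5 = (-0.1268,-0.7803,-0.6124); lever o_n−o_5 = (-1.0397,-4.5294,2.7210)
cross product → J_v[:, 5] = (-4.8969,0.9818,-0.2368)
J_ω[:, 5] = z_5
entry J[4][5] = -0.7803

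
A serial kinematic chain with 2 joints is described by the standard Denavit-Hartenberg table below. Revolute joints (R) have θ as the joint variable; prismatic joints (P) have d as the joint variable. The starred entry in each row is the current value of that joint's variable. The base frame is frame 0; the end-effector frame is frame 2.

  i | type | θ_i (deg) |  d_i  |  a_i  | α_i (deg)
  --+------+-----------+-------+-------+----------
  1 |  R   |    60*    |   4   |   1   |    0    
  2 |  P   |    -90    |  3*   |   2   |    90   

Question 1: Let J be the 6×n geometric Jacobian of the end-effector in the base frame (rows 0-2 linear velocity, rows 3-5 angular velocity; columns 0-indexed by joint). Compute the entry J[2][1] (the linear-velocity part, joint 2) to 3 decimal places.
prismatic axis z_1 = (0.0000,0.0000,1.0000)
J_v[:, 1] = z_1; J_ω[:, 1] = (0,0,0)
entry J[2][1] = 1.0000

1.000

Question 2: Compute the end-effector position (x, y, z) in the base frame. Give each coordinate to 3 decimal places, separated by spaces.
after link 1: o_1 = (0.5000, 0.8660, 4.0000)
after link 2: o_2 = (2.2321, -0.1340, 7.0000)

2.232 -0.134 7.000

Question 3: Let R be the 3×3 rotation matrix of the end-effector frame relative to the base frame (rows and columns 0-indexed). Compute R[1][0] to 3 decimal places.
End-effector x-axis (col 0 of R) = (0.8660,-0.5000,0.0000)
R[1][0] = -0.5000

-0.500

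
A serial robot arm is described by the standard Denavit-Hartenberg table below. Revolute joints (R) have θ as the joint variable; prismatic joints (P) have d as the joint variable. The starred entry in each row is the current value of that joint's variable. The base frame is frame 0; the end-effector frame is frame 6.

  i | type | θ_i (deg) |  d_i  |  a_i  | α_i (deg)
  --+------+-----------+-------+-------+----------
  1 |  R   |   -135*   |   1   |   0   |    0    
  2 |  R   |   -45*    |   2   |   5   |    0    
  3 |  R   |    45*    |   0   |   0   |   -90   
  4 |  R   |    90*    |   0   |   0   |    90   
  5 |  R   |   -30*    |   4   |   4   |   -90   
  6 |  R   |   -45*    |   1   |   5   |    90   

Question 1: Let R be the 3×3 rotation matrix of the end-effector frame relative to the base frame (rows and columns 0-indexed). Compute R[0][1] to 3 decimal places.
0.612

End-effector y-axis (col 1 of R) = (0.6124,-0.6124,-0.5000)
R[0][1] = 0.6124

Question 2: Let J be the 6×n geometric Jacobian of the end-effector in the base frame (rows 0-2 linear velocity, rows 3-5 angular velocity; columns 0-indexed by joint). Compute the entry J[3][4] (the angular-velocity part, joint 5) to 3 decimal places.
axis z_4 = (-0.7071,-0.7071,0.0000); lever o_n−o_4 = (-7.3803,-3.2766,-7.0260)
cross product → J_v[:, 4] = (4.9681,-4.9681,-2.9017)
J_ω[:, 4] = z_4
entry J[3][4] = -0.7071

-0.707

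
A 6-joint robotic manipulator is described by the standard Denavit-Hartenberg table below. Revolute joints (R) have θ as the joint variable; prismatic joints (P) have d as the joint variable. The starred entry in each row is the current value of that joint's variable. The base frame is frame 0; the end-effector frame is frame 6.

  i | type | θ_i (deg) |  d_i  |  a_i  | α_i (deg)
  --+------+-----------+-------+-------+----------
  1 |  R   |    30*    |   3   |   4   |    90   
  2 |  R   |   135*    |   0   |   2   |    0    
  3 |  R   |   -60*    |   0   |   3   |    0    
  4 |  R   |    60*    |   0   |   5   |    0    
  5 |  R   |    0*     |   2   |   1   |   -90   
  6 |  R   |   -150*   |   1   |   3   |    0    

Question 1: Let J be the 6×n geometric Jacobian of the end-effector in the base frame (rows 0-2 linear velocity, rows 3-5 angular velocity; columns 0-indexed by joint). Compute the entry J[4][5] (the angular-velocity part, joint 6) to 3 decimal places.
-0.354

axis z_5 = (-0.6124,-0.3536,-0.7071); lever o_n−o_5 = (1.7286,-0.7340,-2.5442)
cross product → J_v[:, 5] = (0.3805,-2.7803,1.0607)
J_ω[:, 5] = z_5
entry J[4][5] = -0.3536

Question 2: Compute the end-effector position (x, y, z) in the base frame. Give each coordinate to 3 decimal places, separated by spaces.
1.966 -2.906 9.010

after link 1: o_1 = (3.4641, 2.0000, 3.0000)
after link 2: o_2 = (2.2394, 1.2929, 4.4142)
after link 3: o_3 = (2.9118, 1.6811, 7.3120)
after link 4: o_4 = (-0.1501, -0.0866, 10.8475)
after link 5: o_5 = (0.2376, -2.1722, 11.5546)
after link 6: o_6 = (1.9662, -2.9063, 9.0104)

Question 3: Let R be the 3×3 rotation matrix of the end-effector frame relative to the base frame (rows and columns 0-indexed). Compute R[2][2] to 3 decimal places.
End-effector z-axis (col 2 of R) = (-0.6124,-0.3536,-0.7071)
R[2][2] = -0.7071

-0.707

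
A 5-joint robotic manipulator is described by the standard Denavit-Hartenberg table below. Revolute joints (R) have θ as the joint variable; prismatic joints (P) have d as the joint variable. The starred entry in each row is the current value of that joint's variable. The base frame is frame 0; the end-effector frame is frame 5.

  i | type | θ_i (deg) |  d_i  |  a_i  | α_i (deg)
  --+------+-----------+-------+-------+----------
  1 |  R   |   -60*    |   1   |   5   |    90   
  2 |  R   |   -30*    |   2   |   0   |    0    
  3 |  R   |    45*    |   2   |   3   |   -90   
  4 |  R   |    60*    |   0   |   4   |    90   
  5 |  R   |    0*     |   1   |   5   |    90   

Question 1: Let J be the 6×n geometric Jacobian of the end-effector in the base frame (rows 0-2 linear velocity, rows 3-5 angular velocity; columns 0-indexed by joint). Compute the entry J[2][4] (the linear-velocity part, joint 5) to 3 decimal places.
4.830

axis z_4 = (-0.0148,-0.9744,0.2241); lever o_n−o_4 = (4.9427,-0.9007,0.8712)
cross product → J_v[:, 4] = (-0.6470,1.1207,4.8296)
J_ω[:, 4] = z_4
entry J[2][4] = 4.8296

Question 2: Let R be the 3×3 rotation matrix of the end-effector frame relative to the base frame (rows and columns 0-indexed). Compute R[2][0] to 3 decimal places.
0.129

End-effector x-axis (col 0 of R) = (0.9915,0.0148,0.1294)
R[2][0] = 0.1294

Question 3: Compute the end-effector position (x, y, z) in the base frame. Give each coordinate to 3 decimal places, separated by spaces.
after link 1: o_1 = (2.5000, -4.3301, 1.0000)
after link 2: o_2 = (0.7679, -5.3301, 1.0000)
after link 3: o_3 = (0.4848, -8.8397, 1.7765)
after link 4: o_4 = (4.4507, -8.7807, 2.2941)
after link 5: o_5 = (9.3934, -9.6813, 3.1653)

9.393 -9.681 3.165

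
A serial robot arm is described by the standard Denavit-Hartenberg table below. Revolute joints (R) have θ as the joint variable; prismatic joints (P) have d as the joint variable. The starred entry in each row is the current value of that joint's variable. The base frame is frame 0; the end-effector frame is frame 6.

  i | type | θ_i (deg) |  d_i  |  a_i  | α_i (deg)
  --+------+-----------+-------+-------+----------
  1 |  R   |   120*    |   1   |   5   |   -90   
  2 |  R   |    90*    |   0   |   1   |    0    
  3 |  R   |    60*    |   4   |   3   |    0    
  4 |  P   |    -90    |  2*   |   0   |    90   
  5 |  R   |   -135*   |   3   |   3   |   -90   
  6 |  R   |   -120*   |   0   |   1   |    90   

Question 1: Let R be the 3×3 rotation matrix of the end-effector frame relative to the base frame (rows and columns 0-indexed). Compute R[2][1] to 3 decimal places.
End-effector y-axis (col 1 of R) = (0.4356,0.6597,-0.6124)
R[2][1] = -0.6124

-0.612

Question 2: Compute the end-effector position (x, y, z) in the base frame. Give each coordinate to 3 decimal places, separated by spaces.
-6.098 2.098 1.964

after link 1: o_1 = (-2.5000, 4.3301, 1.0000)
after link 2: o_2 = (-2.5000, 4.3301, 0.0000)
after link 3: o_3 = (-4.6651, 0.0801, -1.5000)
after link 4: o_4 = (-6.3971, -0.9199, -1.5000)
after link 5: o_5 = (-5.3287, 1.4722, 1.8371)
after link 6: o_6 = (-6.0983, 2.0981, 1.9639)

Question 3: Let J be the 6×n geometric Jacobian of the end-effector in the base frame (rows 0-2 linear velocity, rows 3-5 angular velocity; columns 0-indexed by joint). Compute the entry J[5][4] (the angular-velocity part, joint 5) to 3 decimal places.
axis z_4 = (-0.4330,0.7500,0.5000); lever o_n−o_4 = (0.2988,3.0179,3.4639)
cross product → J_v[:, 4] = (1.0890,1.6493,-1.5309)
J_ω[:, 4] = z_4
entry J[5][4] = 0.5000

0.500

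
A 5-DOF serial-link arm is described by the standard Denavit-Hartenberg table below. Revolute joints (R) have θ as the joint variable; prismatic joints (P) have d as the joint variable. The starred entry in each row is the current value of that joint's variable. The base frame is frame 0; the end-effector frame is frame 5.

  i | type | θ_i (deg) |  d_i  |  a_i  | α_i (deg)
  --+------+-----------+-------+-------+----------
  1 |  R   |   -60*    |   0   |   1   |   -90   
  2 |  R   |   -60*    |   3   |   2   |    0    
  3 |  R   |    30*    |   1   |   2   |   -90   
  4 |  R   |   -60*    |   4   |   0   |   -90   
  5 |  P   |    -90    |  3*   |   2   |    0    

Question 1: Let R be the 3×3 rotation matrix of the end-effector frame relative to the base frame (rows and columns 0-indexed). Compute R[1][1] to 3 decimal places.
0.058

End-effector y-axis (col 1 of R) = (0.9665,0.0580,0.2500)
R[1][1] = 0.0580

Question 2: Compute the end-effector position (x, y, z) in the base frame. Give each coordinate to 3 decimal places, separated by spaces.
after link 1: o_1 = (0.5000, -0.8660, 0.0000)
after link 2: o_2 = (3.5981, -0.2321, 1.7321)
after link 3: o_3 = (5.3301, -1.2321, 2.7321)
after link 4: o_4 = (6.3301, -2.9641, -0.7321)
after link 5: o_5 = (6.6561, -6.5287, -1.1651)

6.656 -6.529 -1.165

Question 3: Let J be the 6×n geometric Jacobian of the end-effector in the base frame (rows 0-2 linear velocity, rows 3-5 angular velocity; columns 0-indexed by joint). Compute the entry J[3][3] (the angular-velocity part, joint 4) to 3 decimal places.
0.250

axis z_3 = (0.2500,-0.4330,-0.8660); lever o_n−o_3 = (1.3260,-5.2966,-3.8971)
cross product → J_v[:, 3] = (-2.8995,-0.1740,-0.7500)
J_ω[:, 3] = z_3
entry J[3][3] = 0.2500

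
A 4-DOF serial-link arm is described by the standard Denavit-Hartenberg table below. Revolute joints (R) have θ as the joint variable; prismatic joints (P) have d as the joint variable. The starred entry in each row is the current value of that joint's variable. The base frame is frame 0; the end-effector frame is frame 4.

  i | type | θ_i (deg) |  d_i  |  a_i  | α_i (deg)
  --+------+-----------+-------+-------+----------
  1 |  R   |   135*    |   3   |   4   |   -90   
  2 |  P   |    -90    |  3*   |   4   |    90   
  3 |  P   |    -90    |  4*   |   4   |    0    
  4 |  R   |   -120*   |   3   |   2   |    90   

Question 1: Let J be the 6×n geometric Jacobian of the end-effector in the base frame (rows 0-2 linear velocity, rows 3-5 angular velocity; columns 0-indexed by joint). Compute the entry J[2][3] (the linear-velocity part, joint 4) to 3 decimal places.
-1.000

axis z_3 = (0.7071,-0.7071,0.0000); lever o_n−o_3 = (1.4142,-2.8284,-1.7321)
cross product → J_v[:, 3] = (1.2247,1.2247,-1.0000)
J_ω[:, 3] = z_3
entry J[2][3] = -1.0000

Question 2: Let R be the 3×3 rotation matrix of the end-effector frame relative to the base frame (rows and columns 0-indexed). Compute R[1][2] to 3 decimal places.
End-effector z-axis (col 2 of R) = (-0.6124,-0.6124,0.5000)
R[1][2] = -0.6124

-0.612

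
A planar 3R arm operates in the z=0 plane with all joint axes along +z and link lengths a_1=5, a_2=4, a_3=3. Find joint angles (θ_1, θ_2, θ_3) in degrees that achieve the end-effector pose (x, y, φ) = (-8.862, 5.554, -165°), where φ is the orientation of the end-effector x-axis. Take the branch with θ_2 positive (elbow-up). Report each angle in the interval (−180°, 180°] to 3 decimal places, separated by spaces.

120.006 29.984 45.010

wrist centre = target − a_3·(cos φ, sin φ) = (-5.9642, 6.3305)
cos θ_2 = (75.6466−5²−4²)/(2·5·4) = 0.8662; θ_2 = 29.9839° (elbow-up)
β = atan2(6.3305,-5.9642) = 133.2938°; ψ = atan2(1.9990,8.4647) = 13.2876°
θ_1 = β − ψ = 120.0062°
θ_3 = φ − θ_1 − θ_2 = 45.0099° (wrapped to (-180°,180°])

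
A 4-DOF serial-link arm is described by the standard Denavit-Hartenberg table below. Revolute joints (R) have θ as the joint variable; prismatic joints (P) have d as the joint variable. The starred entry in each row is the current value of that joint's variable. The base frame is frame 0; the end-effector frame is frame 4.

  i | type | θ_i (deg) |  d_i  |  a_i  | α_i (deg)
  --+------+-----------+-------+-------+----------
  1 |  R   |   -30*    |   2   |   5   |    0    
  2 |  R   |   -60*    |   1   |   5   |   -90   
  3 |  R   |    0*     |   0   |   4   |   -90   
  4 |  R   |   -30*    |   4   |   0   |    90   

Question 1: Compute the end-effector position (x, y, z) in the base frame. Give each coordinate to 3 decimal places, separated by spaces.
after link 1: o_1 = (4.3301, -2.5000, 2.0000)
after link 2: o_2 = (4.3301, -7.5000, 3.0000)
after link 3: o_3 = (4.3301, -11.5000, 3.0000)
after link 4: o_4 = (4.3301, -11.5000, -1.0000)

4.330 -11.500 -1.000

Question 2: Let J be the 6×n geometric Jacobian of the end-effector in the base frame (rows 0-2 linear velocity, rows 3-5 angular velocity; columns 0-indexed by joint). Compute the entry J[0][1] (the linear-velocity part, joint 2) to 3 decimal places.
9.000

axis z_1 = (0.0000,0.0000,1.0000); lever o_n−o_1 = (0.0000,-9.0000,-3.0000)
cross product → J_v[:, 1] = (9.0000,0.0000,-0.0000)
J_ω[:, 1] = z_1
entry J[0][1] = 9.0000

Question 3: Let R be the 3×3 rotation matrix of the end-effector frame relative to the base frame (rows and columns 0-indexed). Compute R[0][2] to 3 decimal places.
0.866

End-effector z-axis (col 2 of R) = (0.8660,0.5000,0.0000)
R[0][2] = 0.8660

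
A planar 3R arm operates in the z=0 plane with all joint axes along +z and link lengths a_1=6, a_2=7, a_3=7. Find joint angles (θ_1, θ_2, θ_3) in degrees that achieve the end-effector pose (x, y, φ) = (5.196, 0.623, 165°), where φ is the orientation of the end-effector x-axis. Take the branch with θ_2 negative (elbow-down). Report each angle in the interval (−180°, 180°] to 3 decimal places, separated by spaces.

18.649 -45.002 -168.647

wrist centre = target − a_3·(cos φ, sin φ) = (11.9575, -1.1887)
cos θ_2 = (144.3944−6²−7²)/(2·6·7) = 0.7071; θ_2 = -45.0024° (elbow-down)
β = atan2(-1.1887,11.9575) = -5.6773°; ψ = atan2(-4.9500,10.9495) = -24.3263°
θ_1 = β − ψ = 18.6490°
θ_3 = φ − θ_1 − θ_2 = -168.6465° (wrapped to (-180°,180°])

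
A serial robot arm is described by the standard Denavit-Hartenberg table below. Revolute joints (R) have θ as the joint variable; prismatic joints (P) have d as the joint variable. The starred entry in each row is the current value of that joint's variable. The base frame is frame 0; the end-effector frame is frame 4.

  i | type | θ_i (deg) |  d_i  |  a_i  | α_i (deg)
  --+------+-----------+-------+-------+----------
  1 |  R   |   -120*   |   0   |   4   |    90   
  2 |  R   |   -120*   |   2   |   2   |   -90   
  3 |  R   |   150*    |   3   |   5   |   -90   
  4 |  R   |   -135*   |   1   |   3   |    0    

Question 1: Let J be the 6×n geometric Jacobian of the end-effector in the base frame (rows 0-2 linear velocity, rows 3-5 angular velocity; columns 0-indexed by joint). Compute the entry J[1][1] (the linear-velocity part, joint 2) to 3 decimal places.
axis z_1 = (-0.8660,0.5000,0.0000); lever o_n−o_1 = (-3.7014,-3.5576,-1.7007)
cross product → J_v[:, 1] = (-0.8503,-1.4728,4.9317)
J_ω[:, 1] = z_1
entry J[1][1] = -1.4728

-1.473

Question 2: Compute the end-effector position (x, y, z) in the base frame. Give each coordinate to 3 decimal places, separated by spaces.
after link 1: o_1 = (-2.0000, -3.4641, 0.0000)
after link 2: o_2 = (-3.2321, -1.5981, -1.7321)
after link 3: o_3 = (-3.4486, -6.9731, 0.5179)
after link 4: o_4 = (-5.7014, -7.0217, -1.7007)

-5.701 -7.022 -1.701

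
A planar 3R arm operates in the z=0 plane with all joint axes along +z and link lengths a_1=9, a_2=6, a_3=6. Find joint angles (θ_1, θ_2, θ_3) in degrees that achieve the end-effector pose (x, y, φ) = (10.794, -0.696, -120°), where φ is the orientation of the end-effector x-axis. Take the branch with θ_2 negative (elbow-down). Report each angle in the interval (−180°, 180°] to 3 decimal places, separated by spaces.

30.003 -30.005 -119.998

wrist centre = target − a_3·(cos φ, sin φ) = (13.7940, 4.5002)
cos θ_2 = (210.5258−9²−6²)/(2·9·6) = 0.8660; θ_2 = -30.0052° (elbow-down)
β = atan2(4.5002,13.7940) = 18.0684°; ψ = atan2(-3.0005,14.1959) = -11.9345°
θ_1 = β − ψ = 30.0029°
θ_3 = φ − θ_1 − θ_2 = -119.9977° (wrapped to (-180°,180°])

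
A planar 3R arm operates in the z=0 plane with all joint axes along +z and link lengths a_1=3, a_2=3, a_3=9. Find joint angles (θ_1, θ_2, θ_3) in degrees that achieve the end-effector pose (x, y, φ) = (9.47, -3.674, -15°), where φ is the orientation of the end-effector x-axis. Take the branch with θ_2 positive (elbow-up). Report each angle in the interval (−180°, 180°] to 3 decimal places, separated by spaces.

wrist centre = target − a_3·(cos φ, sin φ) = (0.7767, -1.3446)
cos θ_2 = (2.4112−3²−3²)/(2·3·3) = -0.8660; θ_2 = 150.0019° (elbow-up)
β = atan2(-1.3446,0.7767) = -59.9889°; ψ = atan2(1.4999,0.4019) = 75.0010°
θ_1 = β − ψ = -134.9899°
θ_3 = φ − θ_1 − θ_2 = -30.0120° (wrapped to (-180°,180°])

-134.990 150.002 -30.012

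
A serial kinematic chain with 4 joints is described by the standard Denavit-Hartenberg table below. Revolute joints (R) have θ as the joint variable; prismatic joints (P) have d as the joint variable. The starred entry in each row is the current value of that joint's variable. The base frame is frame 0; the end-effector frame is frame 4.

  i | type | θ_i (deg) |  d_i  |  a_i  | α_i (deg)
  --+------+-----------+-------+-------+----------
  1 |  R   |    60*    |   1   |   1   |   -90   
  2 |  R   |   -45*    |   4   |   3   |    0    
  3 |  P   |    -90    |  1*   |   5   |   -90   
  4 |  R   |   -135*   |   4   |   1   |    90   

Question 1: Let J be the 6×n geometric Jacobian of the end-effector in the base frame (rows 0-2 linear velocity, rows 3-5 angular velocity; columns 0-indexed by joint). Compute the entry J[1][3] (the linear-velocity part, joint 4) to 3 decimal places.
-0.079

axis z_3 = (0.3536,0.6124,0.7071); lever o_n−o_3 = (1.0518,3.2361,2.3284)
cross product → J_v[:, 3] = (-0.8624,-0.0795,0.5000)
J_ω[:, 3] = z_3
entry J[1][3] = -0.0795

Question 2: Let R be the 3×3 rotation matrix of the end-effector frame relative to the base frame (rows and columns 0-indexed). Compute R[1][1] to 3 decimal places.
End-effector y-axis (col 1 of R) = (0.3536,0.6124,0.7071)
R[1][1] = 0.6124

0.612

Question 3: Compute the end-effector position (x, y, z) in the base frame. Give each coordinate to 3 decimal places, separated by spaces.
after link 1: o_1 = (0.5000, 0.8660, 1.0000)
after link 2: o_2 = (-1.9034, 4.7031, 3.1213)
after link 3: o_3 = (-4.5372, 2.1413, 6.6569)
after link 4: o_4 = (-3.4854, 5.3773, 8.9853)

-3.485 5.377 8.985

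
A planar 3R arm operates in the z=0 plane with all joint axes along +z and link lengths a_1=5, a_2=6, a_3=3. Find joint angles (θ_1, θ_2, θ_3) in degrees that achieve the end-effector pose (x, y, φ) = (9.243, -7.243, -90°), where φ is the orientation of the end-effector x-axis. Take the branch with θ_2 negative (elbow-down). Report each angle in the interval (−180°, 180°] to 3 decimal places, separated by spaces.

wrist centre = target − a_3·(cos φ, sin φ) = (9.2430, -4.2430)
cos θ_2 = (103.4361−5²−6²)/(2·5·6) = 0.7073; θ_2 = -44.9869° (elbow-down)
β = atan2(-4.2430,9.2430) = -24.6575°; ψ = atan2(-4.2417,9.2436) = -24.6493°
θ_1 = β − ψ = -0.0082°
θ_3 = φ − θ_1 − θ_2 = -45.0049° (wrapped to (-180°,180°])

-0.008 -44.987 -45.005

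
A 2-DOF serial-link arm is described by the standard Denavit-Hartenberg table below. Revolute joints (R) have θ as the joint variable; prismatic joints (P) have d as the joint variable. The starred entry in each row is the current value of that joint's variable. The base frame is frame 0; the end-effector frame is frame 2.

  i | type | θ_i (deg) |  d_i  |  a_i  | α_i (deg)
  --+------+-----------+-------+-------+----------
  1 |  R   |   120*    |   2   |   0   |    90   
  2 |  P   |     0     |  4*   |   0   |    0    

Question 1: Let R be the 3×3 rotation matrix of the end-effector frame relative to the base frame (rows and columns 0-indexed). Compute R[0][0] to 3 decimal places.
-0.500

End-effector x-axis (col 0 of R) = (-0.5000,0.8660,0.0000)
R[0][0] = -0.5000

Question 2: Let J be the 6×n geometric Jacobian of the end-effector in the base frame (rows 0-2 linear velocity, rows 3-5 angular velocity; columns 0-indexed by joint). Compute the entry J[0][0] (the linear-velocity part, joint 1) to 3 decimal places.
-2.000

axis z_0 = ẑ; lever o_n−o_0 = (3.4641,2.0000,2.0000)
cross product → J_v[:, 0] = (-2.0000,3.4641,0.0000)
J_ω[:, 0] = z_0
entry J[0][0] = -2.0000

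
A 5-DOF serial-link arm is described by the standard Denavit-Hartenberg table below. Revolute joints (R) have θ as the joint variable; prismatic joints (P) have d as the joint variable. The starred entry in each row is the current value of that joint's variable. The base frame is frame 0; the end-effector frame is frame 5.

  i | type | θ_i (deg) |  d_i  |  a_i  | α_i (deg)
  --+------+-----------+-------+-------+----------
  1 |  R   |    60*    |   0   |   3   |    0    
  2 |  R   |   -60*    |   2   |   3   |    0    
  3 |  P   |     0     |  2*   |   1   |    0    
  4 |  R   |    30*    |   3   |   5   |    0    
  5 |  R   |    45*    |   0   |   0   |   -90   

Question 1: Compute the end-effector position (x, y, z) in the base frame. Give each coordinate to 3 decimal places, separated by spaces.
9.830 5.098 7.000

after link 1: o_1 = (1.5000, 2.5981, 0.0000)
after link 2: o_2 = (4.5000, 2.5981, 2.0000)
after link 3: o_3 = (5.5000, 2.5981, 4.0000)
after link 4: o_4 = (9.8301, 5.0981, 7.0000)
after link 5: o_5 = (9.8301, 5.0981, 7.0000)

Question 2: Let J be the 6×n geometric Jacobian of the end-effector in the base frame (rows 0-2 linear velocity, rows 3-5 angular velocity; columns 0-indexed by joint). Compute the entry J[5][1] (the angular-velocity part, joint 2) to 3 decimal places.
1.000

axis z_1 = (0.0000,0.0000,1.0000); lever o_n−o_1 = (8.3301,2.5000,7.0000)
cross product → J_v[:, 1] = (-2.5000,8.3301,0.0000)
J_ω[:, 1] = z_1
entry J[5][1] = 1.0000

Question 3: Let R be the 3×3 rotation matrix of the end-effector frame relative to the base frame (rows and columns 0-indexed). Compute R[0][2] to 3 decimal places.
-0.966

End-effector z-axis (col 2 of R) = (-0.9659,0.2588,0.0000)
R[0][2] = -0.9659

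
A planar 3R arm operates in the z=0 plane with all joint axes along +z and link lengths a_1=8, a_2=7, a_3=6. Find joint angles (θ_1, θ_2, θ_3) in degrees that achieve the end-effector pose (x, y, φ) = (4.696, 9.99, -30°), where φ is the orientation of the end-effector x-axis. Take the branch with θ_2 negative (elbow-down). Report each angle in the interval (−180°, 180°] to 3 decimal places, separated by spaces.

120.003 -60.006 -89.998

wrist centre = target − a_3·(cos φ, sin φ) = (-0.5002, 12.9900)
cos θ_2 = (168.9903−8²−7²)/(2·8·7) = 0.4999; θ_2 = -60.0058° (elbow-down)
β = atan2(12.9900,-0.5002) = 92.2050°; ψ = atan2(-6.0625,11.4994) = -27.7984°
θ_1 = β − ψ = 120.0034°
θ_3 = φ − θ_1 − θ_2 = -89.9976° (wrapped to (-180°,180°])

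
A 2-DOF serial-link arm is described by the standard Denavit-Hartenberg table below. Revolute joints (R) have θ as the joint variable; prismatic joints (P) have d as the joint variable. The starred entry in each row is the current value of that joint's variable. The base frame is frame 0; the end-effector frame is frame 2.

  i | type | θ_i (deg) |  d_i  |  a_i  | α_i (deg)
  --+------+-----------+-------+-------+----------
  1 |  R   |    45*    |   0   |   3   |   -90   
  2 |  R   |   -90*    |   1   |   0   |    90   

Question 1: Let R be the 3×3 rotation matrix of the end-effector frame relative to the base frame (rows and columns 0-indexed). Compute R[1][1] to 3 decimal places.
0.707

End-effector y-axis (col 1 of R) = (-0.7071,0.7071,0.0000)
R[1][1] = 0.7071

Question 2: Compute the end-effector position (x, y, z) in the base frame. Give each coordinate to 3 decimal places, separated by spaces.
after link 1: o_1 = (2.1213, 2.1213, 0.0000)
after link 2: o_2 = (1.4142, 2.8284, 0.0000)

1.414 2.828 0.000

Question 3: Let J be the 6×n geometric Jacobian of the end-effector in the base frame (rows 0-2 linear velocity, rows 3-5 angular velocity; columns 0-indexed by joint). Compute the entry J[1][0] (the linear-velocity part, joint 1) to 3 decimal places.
1.414

axis z_0 = ẑ; lever o_n−o_0 = (1.4142,2.8284,0.0000)
cross product → J_v[:, 0] = (-2.8284,1.4142,0.0000)
J_ω[:, 0] = z_0
entry J[1][0] = 1.4142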